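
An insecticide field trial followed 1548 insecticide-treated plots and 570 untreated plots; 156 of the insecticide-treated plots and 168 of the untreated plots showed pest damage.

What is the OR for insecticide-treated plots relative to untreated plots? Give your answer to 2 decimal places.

OR = (156 × 402) / (1392 × 168) = 62712/233856 ≈ 0.27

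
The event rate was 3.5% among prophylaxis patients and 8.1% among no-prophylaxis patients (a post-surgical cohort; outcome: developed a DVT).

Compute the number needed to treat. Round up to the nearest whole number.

NNT = 22

absolute risk difference = 0.046000
1 / 0.046000 = 21.739 → round up → 22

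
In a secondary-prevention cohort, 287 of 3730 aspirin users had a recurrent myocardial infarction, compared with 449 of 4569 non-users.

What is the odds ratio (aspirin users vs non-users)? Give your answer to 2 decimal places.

OR = (287 × 4120) / (3443 × 449) = 1182440/1545907 ≈ 0.76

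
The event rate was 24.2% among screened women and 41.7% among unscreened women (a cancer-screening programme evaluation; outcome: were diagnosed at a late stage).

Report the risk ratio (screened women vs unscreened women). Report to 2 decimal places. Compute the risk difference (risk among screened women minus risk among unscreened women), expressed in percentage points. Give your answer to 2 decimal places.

RR = 0.2420 / 0.4170 = 0.58
risk difference = 0.2420 − 0.4170 = -0.1750 → -17.50 percentage points

RR = 0.58; RD = -17.50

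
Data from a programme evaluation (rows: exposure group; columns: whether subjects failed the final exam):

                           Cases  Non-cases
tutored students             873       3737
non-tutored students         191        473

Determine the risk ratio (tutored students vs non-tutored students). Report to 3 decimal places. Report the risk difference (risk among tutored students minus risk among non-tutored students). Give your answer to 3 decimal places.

risk, tutored students = 873/4610 = 0.1894
risk, non-tutored students = 191/664 = 0.2877
RR = 0.1894 / 0.2877 = 0.658
risk difference = 0.1894 − 0.2877 = -0.098

RR = 0.658; RD = -0.098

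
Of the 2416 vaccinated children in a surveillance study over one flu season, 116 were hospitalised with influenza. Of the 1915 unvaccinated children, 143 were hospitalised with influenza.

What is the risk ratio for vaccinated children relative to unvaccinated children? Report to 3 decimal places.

risk, vaccinated children = 116/2416 = 0.04801
risk, unvaccinated children = 143/1915 = 0.07467
RR = 0.04801 / 0.07467 = 0.643

0.643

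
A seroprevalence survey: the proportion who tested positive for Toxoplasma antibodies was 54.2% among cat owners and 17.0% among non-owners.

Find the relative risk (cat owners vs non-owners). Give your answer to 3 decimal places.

RR = 0.5420 / 0.1700 = 3.188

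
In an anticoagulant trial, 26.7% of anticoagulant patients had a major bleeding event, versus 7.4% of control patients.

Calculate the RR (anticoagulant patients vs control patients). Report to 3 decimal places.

RR = 0.2670 / 0.0740 = 3.608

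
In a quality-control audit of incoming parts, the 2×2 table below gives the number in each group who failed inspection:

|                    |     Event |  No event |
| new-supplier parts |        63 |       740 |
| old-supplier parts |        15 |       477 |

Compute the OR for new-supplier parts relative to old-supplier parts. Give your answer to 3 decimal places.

odds, new-supplier parts = 63/740 = 0.08514
odds, old-supplier parts = 15/477 = 0.03145
OR = 0.08514 / 0.03145 = 2.707

2.707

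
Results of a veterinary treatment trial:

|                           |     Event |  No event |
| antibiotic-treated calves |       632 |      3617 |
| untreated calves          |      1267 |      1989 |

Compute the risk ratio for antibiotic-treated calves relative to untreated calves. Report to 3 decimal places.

risk, antibiotic-treated calves = 632/4249 = 0.1487
risk, untreated calves = 1267/3256 = 0.3891
RR = 0.1487 / 0.3891 = 0.382

0.382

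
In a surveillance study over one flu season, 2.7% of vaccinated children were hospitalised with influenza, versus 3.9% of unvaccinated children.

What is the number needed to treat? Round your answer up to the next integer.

absolute risk difference = 0.012000
1 / 0.012000 = 83.333 → round up → 84

84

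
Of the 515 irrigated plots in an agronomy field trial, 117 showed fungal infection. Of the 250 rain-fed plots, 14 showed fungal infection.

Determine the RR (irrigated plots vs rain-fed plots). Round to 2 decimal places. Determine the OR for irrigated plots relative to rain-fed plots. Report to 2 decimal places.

risk, irrigated plots = 117/515 = 0.2272
risk, rain-fed plots = 14/250 = 0.0560
RR = 0.2272 / 0.0560 = 4.06
OR = (117 × 236) / (398 × 14) = 27612/5572 ≈ 4.96

RR = 4.06; OR = 4.96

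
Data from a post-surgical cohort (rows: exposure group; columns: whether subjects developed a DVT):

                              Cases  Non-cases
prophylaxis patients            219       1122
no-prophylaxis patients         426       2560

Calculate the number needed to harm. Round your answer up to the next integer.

NNH = 49

risk, prophylaxis patients = 219/1341 = 0.163311
risk, no-prophylaxis patients = 426/2986 = 0.142666
absolute risk difference = 0.020645
1 / 0.020645 = 48.438 → round up → 49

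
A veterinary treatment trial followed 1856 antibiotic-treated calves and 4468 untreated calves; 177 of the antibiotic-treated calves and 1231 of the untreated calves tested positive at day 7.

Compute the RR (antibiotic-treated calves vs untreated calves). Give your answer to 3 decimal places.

0.346

risk, antibiotic-treated calves = 177/1856 = 0.0954
risk, untreated calves = 1231/4468 = 0.2755
RR = 0.0954 / 0.2755 = 0.346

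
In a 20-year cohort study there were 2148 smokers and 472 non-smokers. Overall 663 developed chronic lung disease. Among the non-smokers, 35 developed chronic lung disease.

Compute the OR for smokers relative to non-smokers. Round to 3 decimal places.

5.159

smokers with the outcome: 663 − 35 = 628
smokers without the outcome: 2148 − 628 = 1520
non-smokers without the outcome: 472 − 35 = 437
odds, smokers = 628/1520 = 0.4132
odds, non-smokers = 35/437 = 0.0801
OR = 0.4132 / 0.0801 = 5.159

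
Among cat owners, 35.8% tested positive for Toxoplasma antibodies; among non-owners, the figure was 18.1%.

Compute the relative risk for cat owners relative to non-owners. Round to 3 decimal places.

RR = 0.3580 / 0.1810 = 1.978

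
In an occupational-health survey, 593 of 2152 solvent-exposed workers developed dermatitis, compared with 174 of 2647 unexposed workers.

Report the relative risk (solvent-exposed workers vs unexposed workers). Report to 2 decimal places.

risk, solvent-exposed workers = 593/2152 = 0.2756
risk, unexposed workers = 174/2647 = 0.0657
RR = 0.2756 / 0.0657 = 4.19

4.19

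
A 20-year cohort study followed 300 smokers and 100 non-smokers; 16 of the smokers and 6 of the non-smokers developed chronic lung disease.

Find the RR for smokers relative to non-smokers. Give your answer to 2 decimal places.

risk, smokers = 16/300 = 0.0533
risk, non-smokers = 6/100 = 0.0600
RR = 0.0533 / 0.0600 = 0.89

0.89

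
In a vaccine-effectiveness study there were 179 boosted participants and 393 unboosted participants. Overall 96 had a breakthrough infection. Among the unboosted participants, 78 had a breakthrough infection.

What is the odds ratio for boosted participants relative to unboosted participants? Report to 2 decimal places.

boosted participants with the outcome: 96 − 78 = 18
boosted participants without the outcome: 179 − 18 = 161
unboosted participants without the outcome: 393 − 78 = 315
odds, boosted participants = 18/161 = 0.1118
odds, unboosted participants = 78/315 = 0.2476
OR = 0.1118 / 0.2476 = 0.45

0.45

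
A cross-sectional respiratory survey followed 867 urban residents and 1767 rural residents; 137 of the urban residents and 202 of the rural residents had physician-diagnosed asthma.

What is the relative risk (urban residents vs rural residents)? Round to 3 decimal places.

risk, urban residents = 137/867 = 0.1580
risk, rural residents = 202/1767 = 0.1143
RR = 0.1580 / 0.1143 = 1.382

1.382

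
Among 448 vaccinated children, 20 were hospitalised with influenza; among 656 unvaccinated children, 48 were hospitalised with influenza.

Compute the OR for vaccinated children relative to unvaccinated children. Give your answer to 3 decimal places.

0.592

odds, vaccinated children = 20/428 = 0.04673
odds, unvaccinated children = 48/608 = 0.07895
OR = 0.04673 / 0.07895 = 0.592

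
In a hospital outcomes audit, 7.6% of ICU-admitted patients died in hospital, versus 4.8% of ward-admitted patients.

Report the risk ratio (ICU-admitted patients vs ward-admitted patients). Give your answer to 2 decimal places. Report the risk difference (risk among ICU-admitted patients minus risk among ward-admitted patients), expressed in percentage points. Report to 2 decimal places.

RR = 0.07600 / 0.04800 = 1.58
risk difference = 0.07600 − 0.04800 = 0.02800 → 2.80 percentage points

RR = 1.58; RD = 2.80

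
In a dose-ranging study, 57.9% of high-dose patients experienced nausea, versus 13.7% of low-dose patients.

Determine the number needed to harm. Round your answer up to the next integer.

absolute risk difference = 0.442000
1 / 0.442000 = 2.262 → round up → 3

NNH ≈ 3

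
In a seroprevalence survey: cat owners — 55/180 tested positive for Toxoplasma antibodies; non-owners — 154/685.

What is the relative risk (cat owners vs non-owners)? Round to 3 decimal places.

risk, cat owners = 55/180 = 0.3056
risk, non-owners = 154/685 = 0.2248
RR = 0.3056 / 0.2248 = 1.359

1.359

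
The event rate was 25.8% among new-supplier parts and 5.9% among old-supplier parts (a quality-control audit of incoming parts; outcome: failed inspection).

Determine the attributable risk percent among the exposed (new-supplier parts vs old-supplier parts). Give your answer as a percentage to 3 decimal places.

AR% = (0.2580 − 0.0590) / 0.2580 = 0.7713 → 77.132%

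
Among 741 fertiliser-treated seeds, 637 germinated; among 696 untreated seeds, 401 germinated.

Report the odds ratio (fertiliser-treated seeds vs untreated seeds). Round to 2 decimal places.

odds, fertiliser-treated seeds = 637/104 = 6.1250
odds, untreated seeds = 401/295 = 1.3593
OR = 6.1250 / 1.3593 = 4.51

4.51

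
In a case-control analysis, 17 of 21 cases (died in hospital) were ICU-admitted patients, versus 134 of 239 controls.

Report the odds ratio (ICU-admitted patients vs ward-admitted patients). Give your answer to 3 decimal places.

OR = (17 × 105) / (134 × 4) = 1785/536 ≈ 3.330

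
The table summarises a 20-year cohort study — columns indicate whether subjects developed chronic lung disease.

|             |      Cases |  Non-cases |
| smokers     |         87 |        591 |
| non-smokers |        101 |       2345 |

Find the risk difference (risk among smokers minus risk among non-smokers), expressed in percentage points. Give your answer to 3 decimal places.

risk, smokers = 87/678 = 0.12832
risk, non-smokers = 101/2446 = 0.04129
risk difference = 0.12832 − 0.04129 = 0.08703 → 8.703 percentage points

8.703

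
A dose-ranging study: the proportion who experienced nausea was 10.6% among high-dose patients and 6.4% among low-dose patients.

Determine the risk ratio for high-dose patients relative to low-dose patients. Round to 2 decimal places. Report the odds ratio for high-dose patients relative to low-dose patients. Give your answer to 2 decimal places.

RR = 1.66; OR = 1.73

RR = 0.1060 / 0.0640 = 1.66
odds, high-dose patients = 0.1060/0.8940 = 0.1186
odds, low-dose patients = 0.0640/0.9360 = 0.0684
OR = 0.1186 / 0.0684 = 1.73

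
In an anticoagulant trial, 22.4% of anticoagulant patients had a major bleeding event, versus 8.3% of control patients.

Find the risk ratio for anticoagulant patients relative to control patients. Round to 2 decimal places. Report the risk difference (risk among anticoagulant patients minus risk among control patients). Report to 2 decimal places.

RR = 2.70; RD = 0.14

RR = 0.2240 / 0.0830 = 2.70
risk difference = 0.2240 − 0.0830 = 0.14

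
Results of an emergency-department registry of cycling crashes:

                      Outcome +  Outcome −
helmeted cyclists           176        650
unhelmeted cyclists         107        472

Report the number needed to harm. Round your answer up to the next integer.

risk, helmeted cyclists = 176/826 = 0.213075
risk, unhelmeted cyclists = 107/579 = 0.184801
absolute risk difference = 0.028274
1 / 0.028274 = 35.368 → round up → 36

36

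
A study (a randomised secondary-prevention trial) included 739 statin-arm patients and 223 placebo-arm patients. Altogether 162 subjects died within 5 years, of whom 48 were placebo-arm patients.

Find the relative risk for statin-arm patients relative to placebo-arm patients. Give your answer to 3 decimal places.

RR: 0.717

statin-arm patients with the outcome: 162 − 48 = 114
statin-arm patients without the outcome: 739 − 114 = 625
placebo-arm patients without the outcome: 223 − 48 = 175
risk, statin-arm patients = 114/739 = 0.1543
risk, placebo-arm patients = 48/223 = 0.2152
RR = 0.1543 / 0.2152 = 0.717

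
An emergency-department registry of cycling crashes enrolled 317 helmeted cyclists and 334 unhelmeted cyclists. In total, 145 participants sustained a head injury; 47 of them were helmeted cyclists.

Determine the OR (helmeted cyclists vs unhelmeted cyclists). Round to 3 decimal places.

0.419

helmeted cyclists without the outcome: 317 − 47 = 270
unhelmeted cyclists with the outcome: 145 − 47 = 98
unhelmeted cyclists without the outcome: 334 − 98 = 236
odds, helmeted cyclists = 47/270 = 0.1741
odds, unhelmeted cyclists = 98/236 = 0.4153
OR = 0.1741 / 0.4153 = 0.419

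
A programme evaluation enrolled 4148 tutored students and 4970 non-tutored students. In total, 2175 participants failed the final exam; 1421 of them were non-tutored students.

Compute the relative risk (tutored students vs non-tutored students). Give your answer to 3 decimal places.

tutored students with the outcome: 2175 − 1421 = 754
tutored students without the outcome: 4148 − 754 = 3394
non-tutored students without the outcome: 4970 − 1421 = 3549
risk, tutored students = 754/4148 = 0.1818
risk, non-tutored students = 1421/4970 = 0.2859
RR = 0.1818 / 0.2859 = 0.636

RR ≈ 0.636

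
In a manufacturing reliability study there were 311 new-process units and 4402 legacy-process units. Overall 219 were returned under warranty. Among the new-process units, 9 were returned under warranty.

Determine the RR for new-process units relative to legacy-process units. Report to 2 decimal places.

new-process units without the outcome: 311 − 9 = 302
legacy-process units with the outcome: 219 − 9 = 210
legacy-process units without the outcome: 4402 − 210 = 4192
risk, new-process units = 9/311 = 0.02894
risk, legacy-process units = 210/4402 = 0.04771
RR = 0.02894 / 0.04771 = 0.61

RR = 0.61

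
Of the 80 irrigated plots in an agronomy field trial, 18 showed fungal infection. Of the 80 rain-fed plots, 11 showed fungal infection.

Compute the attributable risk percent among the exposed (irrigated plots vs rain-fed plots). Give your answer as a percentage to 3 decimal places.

risk, irrigated plots = 18/80 = 0.2250
risk, rain-fed plots = 11/80 = 0.1375
AR% = (0.2250 − 0.1375) / 0.2250 = 0.3889 → 38.889%

AR% = 38.889%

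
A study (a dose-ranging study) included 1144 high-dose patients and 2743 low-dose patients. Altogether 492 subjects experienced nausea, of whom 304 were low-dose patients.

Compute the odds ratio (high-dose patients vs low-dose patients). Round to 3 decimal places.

high-dose patients with the outcome: 492 − 304 = 188
high-dose patients without the outcome: 1144 − 188 = 956
low-dose patients without the outcome: 2743 − 304 = 2439
OR = (188 × 2439) / (956 × 304) = 458532/290624 ≈ 1.578

OR ≈ 1.578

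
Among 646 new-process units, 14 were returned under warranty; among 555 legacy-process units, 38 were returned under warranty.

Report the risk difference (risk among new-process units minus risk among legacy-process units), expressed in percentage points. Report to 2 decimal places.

-4.68

risk, new-process units = 14/646 = 0.02167
risk, legacy-process units = 38/555 = 0.06847
risk difference = 0.02167 − 0.06847 = -0.04680 → -4.68 percentage points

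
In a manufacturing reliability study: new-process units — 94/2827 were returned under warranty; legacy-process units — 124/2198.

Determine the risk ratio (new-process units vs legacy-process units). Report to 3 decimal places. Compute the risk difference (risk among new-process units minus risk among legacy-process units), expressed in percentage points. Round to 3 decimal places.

risk, new-process units = 94/2827 = 0.03325
risk, legacy-process units = 124/2198 = 0.05641
RR = 0.03325 / 0.05641 = 0.589
risk difference = 0.03325 − 0.05641 = -0.02316 → -2.316 percentage points

RR = 0.589; RD = -2.316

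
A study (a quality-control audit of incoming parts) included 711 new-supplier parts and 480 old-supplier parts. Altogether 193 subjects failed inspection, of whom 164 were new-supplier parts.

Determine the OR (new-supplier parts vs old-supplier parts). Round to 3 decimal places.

4.663

new-supplier parts without the outcome: 711 − 164 = 547
old-supplier parts with the outcome: 193 − 164 = 29
old-supplier parts without the outcome: 480 − 29 = 451
odds, new-supplier parts = 164/547 = 0.2998
odds, old-supplier parts = 29/451 = 0.0643
OR = 0.2998 / 0.0643 = 4.663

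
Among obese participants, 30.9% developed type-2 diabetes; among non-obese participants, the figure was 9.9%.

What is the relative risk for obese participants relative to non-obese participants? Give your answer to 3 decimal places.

RR = 0.3090 / 0.0990 = 3.121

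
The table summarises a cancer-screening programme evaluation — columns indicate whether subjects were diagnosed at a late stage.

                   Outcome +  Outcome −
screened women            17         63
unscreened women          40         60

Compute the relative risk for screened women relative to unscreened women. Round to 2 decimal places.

RR = 0.53

risk, screened women = 17/80 = 0.2125
risk, unscreened women = 40/100 = 0.4000
RR = 0.2125 / 0.4000 = 0.53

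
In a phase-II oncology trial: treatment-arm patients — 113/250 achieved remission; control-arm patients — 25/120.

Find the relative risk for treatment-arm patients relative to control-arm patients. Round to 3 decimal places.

risk, treatment-arm patients = 113/250 = 0.4520
risk, control-arm patients = 25/120 = 0.2083
RR = 0.4520 / 0.2083 = 2.170

RR: 2.170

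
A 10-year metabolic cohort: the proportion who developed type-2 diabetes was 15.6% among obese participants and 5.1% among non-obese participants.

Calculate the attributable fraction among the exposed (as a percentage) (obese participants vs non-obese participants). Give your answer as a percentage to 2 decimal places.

AR% = (0.1560 − 0.0510) / 0.1560 = 0.6731 → 67.31%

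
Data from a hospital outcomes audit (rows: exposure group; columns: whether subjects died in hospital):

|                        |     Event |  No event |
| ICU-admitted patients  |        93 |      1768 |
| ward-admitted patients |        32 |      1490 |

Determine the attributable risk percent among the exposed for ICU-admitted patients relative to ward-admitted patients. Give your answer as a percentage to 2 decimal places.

risk, ICU-admitted patients = 93/1861 = 0.04997
risk, ward-admitted patients = 32/1522 = 0.02102
AR% = (0.04997 − 0.02102) / 0.04997 = 0.5793 → 57.93%

AR% = 57.93%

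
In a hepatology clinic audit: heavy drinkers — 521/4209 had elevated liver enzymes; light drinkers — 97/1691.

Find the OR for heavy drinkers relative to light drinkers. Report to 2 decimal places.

OR = (521 × 1594) / (3688 × 97) = 830474/357736 ≈ 2.32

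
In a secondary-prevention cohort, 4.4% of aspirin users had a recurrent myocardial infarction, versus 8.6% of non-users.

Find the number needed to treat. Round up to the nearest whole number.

24

absolute risk difference = 0.042000
1 / 0.042000 = 23.810 → round up → 24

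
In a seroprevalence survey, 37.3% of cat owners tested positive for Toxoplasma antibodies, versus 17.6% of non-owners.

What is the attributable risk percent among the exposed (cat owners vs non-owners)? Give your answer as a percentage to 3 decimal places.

AR% = (0.3730 − 0.1760) / 0.3730 = 0.5282 → 52.815%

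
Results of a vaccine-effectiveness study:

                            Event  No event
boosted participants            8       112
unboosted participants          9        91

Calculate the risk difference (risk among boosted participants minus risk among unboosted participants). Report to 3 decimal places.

RD ≈ -0.023

risk, boosted participants = 8/120 = 0.0667
risk, unboosted participants = 9/100 = 0.0900
risk difference = 0.0667 − 0.0900 = -0.023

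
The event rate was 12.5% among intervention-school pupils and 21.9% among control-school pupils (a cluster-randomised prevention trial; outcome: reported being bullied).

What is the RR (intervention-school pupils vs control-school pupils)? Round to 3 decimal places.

RR = 0.1250 / 0.2190 = 0.571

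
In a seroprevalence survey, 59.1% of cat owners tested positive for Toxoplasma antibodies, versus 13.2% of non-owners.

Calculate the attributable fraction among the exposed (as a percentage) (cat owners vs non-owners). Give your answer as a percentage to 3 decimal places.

AR% = (0.5910 − 0.1320) / 0.5910 = 0.7766 → 77.665%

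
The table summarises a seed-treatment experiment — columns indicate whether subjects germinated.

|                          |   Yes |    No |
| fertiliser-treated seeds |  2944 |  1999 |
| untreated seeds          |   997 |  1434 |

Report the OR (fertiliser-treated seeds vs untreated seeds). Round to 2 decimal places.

odds, fertiliser-treated seeds = 2944/1999 = 1.4727
odds, untreated seeds = 997/1434 = 0.6953
OR = 1.4727 / 0.6953 = 2.12

2.12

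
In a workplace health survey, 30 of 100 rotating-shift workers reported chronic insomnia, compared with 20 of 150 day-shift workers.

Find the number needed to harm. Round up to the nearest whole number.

risk, rotating-shift workers = 30/100 = 0.300000
risk, day-shift workers = 20/150 = 0.133333
absolute risk difference = 0.166667
1 / 0.166667 = 6.000 → round up → 6

6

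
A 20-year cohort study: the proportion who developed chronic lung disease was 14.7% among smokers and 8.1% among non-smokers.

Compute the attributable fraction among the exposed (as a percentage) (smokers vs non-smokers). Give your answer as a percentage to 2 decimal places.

AR% = (0.1470 − 0.0810) / 0.1470 = 0.4490 → 44.90%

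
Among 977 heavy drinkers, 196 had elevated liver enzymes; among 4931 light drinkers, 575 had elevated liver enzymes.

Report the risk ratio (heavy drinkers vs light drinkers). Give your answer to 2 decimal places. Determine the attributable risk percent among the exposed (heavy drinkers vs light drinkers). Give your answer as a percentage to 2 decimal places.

risk, heavy drinkers = 196/977 = 0.2006
risk, light drinkers = 575/4931 = 0.1166
RR = 0.2006 / 0.1166 = 1.72
AR% = (0.2006 − 0.1166) / 0.2006 = 0.4187 → 41.87%

RR = 1.72; AR% = 41.87%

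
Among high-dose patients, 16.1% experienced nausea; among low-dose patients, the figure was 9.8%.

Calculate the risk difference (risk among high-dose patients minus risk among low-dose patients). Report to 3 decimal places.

risk difference = 0.1610 − 0.0980 = 0.063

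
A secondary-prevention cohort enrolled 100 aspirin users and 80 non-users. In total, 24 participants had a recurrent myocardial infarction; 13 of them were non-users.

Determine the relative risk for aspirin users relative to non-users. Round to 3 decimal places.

0.677

aspirin users with the outcome: 24 − 13 = 11
aspirin users without the outcome: 100 − 11 = 89
non-users without the outcome: 80 − 13 = 67
risk, aspirin users = 11/100 = 0.1100
risk, non-users = 13/80 = 0.1625
RR = 0.1100 / 0.1625 = 0.677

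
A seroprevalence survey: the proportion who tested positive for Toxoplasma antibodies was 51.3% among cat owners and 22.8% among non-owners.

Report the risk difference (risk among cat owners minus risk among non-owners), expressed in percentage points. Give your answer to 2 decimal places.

risk difference = 0.5130 − 0.2280 = 0.2850 → 28.50 percentage points

RD = 28.50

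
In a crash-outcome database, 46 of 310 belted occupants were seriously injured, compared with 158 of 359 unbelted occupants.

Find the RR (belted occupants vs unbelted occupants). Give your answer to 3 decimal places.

RR = 0.337

risk, belted occupants = 46/310 = 0.1484
risk, unbelted occupants = 158/359 = 0.4401
RR = 0.1484 / 0.4401 = 0.337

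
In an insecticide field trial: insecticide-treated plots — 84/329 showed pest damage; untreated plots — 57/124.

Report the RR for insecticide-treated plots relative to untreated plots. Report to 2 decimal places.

risk, insecticide-treated plots = 84/329 = 0.2553
risk, untreated plots = 57/124 = 0.4597
RR = 0.2553 / 0.4597 = 0.56

RR: 0.56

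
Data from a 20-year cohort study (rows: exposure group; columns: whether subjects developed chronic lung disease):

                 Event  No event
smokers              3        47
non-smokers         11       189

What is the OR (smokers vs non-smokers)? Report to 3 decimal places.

OR = (3 × 189) / (47 × 11) = 567/517 ≈ 1.097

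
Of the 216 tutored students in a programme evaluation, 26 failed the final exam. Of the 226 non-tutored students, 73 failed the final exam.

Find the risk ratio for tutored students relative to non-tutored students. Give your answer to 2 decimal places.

RR ≈ 0.37

risk, tutored students = 26/216 = 0.1204
risk, non-tutored students = 73/226 = 0.3230
RR = 0.1204 / 0.3230 = 0.37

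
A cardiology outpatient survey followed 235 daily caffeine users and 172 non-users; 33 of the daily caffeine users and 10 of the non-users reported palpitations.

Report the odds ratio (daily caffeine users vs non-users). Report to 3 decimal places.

OR = (33 × 162) / (202 × 10) = 5346/2020 ≈ 2.647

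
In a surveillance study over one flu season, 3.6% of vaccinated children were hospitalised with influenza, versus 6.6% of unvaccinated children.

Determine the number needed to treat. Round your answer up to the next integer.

34

absolute risk difference = 0.030000
1 / 0.030000 = 33.333 → round up → 34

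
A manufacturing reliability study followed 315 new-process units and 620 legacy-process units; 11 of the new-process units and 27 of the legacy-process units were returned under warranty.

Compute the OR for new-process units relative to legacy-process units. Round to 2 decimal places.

OR = (11 × 593) / (304 × 27) = 6523/8208 ≈ 0.79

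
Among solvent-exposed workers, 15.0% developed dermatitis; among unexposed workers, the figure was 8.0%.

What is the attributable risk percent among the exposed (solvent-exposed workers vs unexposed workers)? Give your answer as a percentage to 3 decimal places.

AR% = (0.1500 − 0.0800) / 0.1500 = 0.4667 → 46.667%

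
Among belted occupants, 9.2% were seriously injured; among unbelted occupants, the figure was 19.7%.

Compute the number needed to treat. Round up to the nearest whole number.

10

absolute risk difference = 0.105000
1 / 0.105000 = 9.524 → round up → 10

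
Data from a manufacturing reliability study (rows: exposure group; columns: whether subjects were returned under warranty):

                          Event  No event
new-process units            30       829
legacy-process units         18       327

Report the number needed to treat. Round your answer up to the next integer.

risk, new-process units = 30/859 = 0.034924
risk, legacy-process units = 18/345 = 0.052174
absolute risk difference = 0.017250
1 / 0.017250 = 57.971 → round up → 58

58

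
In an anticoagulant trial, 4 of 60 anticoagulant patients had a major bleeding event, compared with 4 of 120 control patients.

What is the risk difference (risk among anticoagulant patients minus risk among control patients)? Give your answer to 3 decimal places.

risk, anticoagulant patients = 4/60 = 0.06667
risk, control patients = 4/120 = 0.03333
risk difference = 0.06667 − 0.03333 = 0.033

RD = 0.033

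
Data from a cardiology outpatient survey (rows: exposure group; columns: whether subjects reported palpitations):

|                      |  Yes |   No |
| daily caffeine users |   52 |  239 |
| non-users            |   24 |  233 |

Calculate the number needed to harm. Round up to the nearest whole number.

12

risk, daily caffeine users = 52/291 = 0.178694
risk, non-users = 24/257 = 0.093385
absolute risk difference = 0.085309
1 / 0.085309 = 11.722 → round up → 12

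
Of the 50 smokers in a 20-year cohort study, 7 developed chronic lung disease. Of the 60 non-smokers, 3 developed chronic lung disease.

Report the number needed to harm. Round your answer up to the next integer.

NNH = 12

risk, smokers = 7/50 = 0.140000
risk, non-smokers = 3/60 = 0.050000
absolute risk difference = 0.090000
1 / 0.090000 = 11.111 → round up → 12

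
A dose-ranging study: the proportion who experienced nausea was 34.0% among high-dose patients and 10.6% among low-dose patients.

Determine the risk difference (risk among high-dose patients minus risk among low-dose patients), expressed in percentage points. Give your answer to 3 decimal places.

RD: 23.400

risk difference = 0.3400 − 0.1060 = 0.2340 → 23.400 percentage points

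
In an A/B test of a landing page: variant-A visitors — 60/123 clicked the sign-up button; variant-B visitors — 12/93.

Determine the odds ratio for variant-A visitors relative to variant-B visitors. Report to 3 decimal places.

OR = (60 × 81) / (63 × 12) = 4860/756 ≈ 6.429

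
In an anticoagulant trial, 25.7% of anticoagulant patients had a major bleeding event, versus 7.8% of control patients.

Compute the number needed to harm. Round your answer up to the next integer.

6

absolute risk difference = 0.179000
1 / 0.179000 = 5.587 → round up → 6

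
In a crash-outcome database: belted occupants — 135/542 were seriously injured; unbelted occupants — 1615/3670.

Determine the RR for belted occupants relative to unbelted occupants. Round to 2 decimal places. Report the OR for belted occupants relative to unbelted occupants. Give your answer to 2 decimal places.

RR = 0.57; OR = 0.42

risk, belted occupants = 135/542 = 0.2491
risk, unbelted occupants = 1615/3670 = 0.4401
RR = 0.2491 / 0.4401 = 0.57
OR = (135 × 2055) / (407 × 1615) = 277425/657305 ≈ 0.42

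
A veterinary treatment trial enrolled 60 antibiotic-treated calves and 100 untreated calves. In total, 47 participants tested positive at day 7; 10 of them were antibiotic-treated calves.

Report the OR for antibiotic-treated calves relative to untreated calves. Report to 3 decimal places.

OR = 0.341

antibiotic-treated calves without the outcome: 60 − 10 = 50
untreated calves with the outcome: 47 − 10 = 37
untreated calves without the outcome: 100 − 37 = 63
OR = (10 × 63) / (50 × 37) = 630/1850 ≈ 0.341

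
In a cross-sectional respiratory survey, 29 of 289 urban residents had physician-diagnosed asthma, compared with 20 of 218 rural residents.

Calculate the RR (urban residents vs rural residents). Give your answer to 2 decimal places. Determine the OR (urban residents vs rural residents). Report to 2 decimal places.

RR = 1.09; OR = 1.10

risk, urban residents = 29/289 = 0.1003
risk, rural residents = 20/218 = 0.0917
RR = 0.1003 / 0.0917 = 1.09
OR = (29 × 198) / (260 × 20) = 5742/5200 ≈ 1.10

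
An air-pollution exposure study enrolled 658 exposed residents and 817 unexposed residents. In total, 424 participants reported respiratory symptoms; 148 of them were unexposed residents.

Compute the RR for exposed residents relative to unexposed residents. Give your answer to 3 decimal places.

2.315

exposed residents with the outcome: 424 − 148 = 276
exposed residents without the outcome: 658 − 276 = 382
unexposed residents without the outcome: 817 − 148 = 669
risk, exposed residents = 276/658 = 0.4195
risk, unexposed residents = 148/817 = 0.1812
RR = 0.4195 / 0.1812 = 2.315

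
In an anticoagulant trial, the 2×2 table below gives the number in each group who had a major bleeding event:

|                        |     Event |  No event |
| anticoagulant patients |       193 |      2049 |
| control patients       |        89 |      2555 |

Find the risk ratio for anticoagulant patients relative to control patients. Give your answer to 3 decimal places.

risk, anticoagulant patients = 193/2242 = 0.08608
risk, control patients = 89/2644 = 0.03366
RR = 0.08608 / 0.03366 = 2.557

RR: 2.557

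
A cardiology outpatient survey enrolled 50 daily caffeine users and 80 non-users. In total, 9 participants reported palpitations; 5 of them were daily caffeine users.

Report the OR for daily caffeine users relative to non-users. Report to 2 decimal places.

daily caffeine users without the outcome: 50 − 5 = 45
non-users with the outcome: 9 − 5 = 4
non-users without the outcome: 80 − 4 = 76
OR = (5 × 76) / (45 × 4) = 380/180 ≈ 2.11

OR: 2.11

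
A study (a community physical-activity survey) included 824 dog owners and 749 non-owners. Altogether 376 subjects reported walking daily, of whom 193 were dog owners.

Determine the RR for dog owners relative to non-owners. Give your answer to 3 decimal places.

RR = 0.959

dog owners without the outcome: 824 − 193 = 631
non-owners with the outcome: 376 − 193 = 183
non-owners without the outcome: 749 − 183 = 566
risk, dog owners = 193/824 = 0.2342
risk, non-owners = 183/749 = 0.2443
RR = 0.2342 / 0.2443 = 0.959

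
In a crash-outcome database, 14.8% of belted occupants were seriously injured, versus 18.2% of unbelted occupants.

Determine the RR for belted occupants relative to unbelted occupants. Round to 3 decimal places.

RR = 0.1480 / 0.1820 = 0.813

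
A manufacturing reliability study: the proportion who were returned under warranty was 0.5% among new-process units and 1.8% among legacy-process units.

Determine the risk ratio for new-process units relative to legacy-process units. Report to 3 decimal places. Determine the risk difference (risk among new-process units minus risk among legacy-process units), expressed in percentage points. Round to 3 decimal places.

RR = 0.278; RD = -1.300

RR = 0.00500 / 0.01800 = 0.278
risk difference = 0.00500 − 0.01800 = -0.01300 → -1.300 percentage points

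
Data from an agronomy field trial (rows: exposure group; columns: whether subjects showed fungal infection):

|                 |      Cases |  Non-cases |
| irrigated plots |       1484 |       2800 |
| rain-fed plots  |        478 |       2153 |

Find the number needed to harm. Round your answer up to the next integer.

risk, irrigated plots = 1484/4284 = 0.346405
risk, rain-fed plots = 478/2631 = 0.181680
absolute risk difference = 0.164725
1 / 0.164725 = 6.071 → round up → 7

NNH ≈ 7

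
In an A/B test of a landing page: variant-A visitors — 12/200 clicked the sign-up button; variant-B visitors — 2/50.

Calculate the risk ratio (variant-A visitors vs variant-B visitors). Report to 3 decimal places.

risk, variant-A visitors = 12/200 = 0.06000
risk, variant-B visitors = 2/50 = 0.04000
RR = 0.06000 / 0.04000 = 1.500

RR = 1.500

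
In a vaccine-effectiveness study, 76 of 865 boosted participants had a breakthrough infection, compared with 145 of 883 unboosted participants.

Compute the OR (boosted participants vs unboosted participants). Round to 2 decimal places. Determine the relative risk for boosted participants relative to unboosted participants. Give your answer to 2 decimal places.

OR = 0.49; RR = 0.54

OR = (76 × 738) / (789 × 145) = 56088/114405 ≈ 0.49
risk, boosted participants = 76/865 = 0.0879
risk, unboosted participants = 145/883 = 0.1642
RR = 0.0879 / 0.1642 = 0.54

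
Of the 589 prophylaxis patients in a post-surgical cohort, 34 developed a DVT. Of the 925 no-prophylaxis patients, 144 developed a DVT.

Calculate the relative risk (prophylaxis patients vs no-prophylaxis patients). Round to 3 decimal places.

RR: 0.371

risk, prophylaxis patients = 34/589 = 0.0577
risk, no-prophylaxis patients = 144/925 = 0.1557
RR = 0.0577 / 0.1557 = 0.371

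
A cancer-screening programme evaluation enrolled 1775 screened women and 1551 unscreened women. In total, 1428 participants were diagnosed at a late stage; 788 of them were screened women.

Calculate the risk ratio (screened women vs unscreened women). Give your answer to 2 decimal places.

screened women without the outcome: 1775 − 788 = 987
unscreened women with the outcome: 1428 − 788 = 640
unscreened women without the outcome: 1551 − 640 = 911
risk, screened women = 788/1775 = 0.4439
risk, unscreened women = 640/1551 = 0.4126
RR = 0.4439 / 0.4126 = 1.08

RR = 1.08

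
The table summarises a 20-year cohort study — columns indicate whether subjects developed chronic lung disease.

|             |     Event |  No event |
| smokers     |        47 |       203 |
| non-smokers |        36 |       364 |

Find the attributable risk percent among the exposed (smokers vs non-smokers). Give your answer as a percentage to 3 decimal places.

AR%: 52.128%

risk, smokers = 47/250 = 0.1880
risk, non-smokers = 36/400 = 0.0900
AR% = (0.1880 − 0.0900) / 0.1880 = 0.5213 → 52.128%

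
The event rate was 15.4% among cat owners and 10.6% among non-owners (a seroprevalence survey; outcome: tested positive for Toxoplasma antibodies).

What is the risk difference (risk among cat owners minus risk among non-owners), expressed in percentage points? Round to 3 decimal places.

RD ≈ 4.800

risk difference = 0.1540 − 0.1060 = 0.0480 → 4.800 percentage points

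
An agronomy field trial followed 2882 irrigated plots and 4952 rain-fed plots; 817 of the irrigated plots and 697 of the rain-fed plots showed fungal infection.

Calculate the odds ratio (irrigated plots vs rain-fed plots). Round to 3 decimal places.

OR = (817 × 4255) / (2065 × 697) = 3476335/1439305 ≈ 2.415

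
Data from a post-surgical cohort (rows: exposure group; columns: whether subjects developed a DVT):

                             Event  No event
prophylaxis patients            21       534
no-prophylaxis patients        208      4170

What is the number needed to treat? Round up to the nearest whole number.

104

risk, prophylaxis patients = 21/555 = 0.037838
risk, no-prophylaxis patients = 208/4378 = 0.047510
absolute risk difference = 0.009672
1 / 0.009672 = 103.391 → round up → 104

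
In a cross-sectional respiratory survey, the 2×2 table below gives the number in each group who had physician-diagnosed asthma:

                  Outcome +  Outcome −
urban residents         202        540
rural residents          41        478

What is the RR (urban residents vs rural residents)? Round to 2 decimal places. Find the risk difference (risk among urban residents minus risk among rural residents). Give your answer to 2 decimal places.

risk, urban residents = 202/742 = 0.2722
risk, rural residents = 41/519 = 0.0790
RR = 0.2722 / 0.0790 = 3.45
risk difference = 0.2722 − 0.0790 = 0.19

RR = 3.45; RD = 0.19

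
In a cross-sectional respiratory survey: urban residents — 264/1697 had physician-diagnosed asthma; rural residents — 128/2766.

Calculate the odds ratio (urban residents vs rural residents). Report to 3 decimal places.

OR = (264 × 2638) / (1433 × 128) = 696432/183424 ≈ 3.797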